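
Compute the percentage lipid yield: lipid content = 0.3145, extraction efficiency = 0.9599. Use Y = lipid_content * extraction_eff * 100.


Y = lipid_content * extraction_eff * 100
= 0.3145 * 0.9599 * 100
= 30.1889%

30.1889%


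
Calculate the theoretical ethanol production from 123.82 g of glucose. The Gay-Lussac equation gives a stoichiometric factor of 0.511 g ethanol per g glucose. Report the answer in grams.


Theoretical ethanol yield: m_EtOH = 0.511 * m_glucose
m_EtOH = 0.511 * 123.82 = 63.2720 g

63.2720 g


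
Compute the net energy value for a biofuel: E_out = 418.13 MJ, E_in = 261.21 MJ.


NEV = E_out - E_in
= 418.13 - 261.21
= 156.9200 MJ

156.9200 MJ


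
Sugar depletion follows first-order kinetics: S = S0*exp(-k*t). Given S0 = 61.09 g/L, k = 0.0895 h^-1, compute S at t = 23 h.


S = S0 * exp(-k * t)
S = 61.09 * exp(-0.0895 * 23)
S = 7.7979 g/L

7.7979 g/L


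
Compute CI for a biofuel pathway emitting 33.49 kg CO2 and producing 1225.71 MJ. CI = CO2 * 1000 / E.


CI = CO2 * 1000 / E
= 33.49 * 1000 / 1225.71
= 27.3229 g CO2/MJ

27.3229 g CO2/MJ


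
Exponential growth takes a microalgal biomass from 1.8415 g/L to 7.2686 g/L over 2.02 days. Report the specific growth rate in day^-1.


mu = ln(X2/X1) / dt
= ln(7.2686/1.8415) / 2.02
= 0.6797 per day

0.6797 per day


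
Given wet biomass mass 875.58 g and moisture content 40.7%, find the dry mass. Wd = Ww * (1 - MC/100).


Wd = Ww * (1 - MC/100)
= 875.58 * (1 - 40.7/100)
= 519.2189 g

519.2189 g


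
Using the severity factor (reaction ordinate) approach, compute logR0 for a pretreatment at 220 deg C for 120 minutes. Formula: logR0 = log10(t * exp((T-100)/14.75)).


logR0 = log10(t * exp((T - 100) / 14.75))
= log10(120 * exp((220 - 100) / 14.75))
= 5.6124

5.6124


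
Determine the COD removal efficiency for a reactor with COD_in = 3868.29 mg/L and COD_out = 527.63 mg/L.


eta = (COD_in - COD_out) / COD_in * 100
= (3868.29 - 527.63) / 3868.29 * 100
= 86.3601%

86.3601%


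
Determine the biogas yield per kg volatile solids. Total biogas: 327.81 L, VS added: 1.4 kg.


Y = V / VS
= 327.81 / 1.4
= 234.1500 L/kg VS

234.1500 L/kg VS


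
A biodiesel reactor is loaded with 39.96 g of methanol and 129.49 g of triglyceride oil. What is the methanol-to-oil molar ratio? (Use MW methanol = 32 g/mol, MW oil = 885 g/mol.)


Molar ratio = n_MeOH / n_oil = (MeOH/32) / (oil/885) = (MeOH * 885) / (32 * oil)
= (39.96 * 885) / (32 * 129.49)
= 8.5346

8.5346


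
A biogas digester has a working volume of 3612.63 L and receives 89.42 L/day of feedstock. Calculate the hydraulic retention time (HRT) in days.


HRT = V / Q
= 3612.63 / 89.42
= 40.4007 days

40.4007 days


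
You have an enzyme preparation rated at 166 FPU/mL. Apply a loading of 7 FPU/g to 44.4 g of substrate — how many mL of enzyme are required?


V = dosage * m_sub / activity
V = 7 * 44.4 / 166
V = 1.8723 mL

1.8723 mL


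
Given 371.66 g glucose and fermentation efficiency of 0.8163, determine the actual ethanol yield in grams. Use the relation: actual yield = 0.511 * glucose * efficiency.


Actual ethanol: m = 0.511 * 371.66 * 0.8163
m = 155.0303 g

155.0303 g


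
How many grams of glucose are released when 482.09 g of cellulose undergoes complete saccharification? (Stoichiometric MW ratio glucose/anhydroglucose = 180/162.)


glucose = cellulose * 180/162
= 482.09 * 180/162
= 535.6556 g

535.6556 g


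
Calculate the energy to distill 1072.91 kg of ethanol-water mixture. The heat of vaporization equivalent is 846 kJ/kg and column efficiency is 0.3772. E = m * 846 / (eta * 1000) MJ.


E = m * 846 / (eta * 1000)
= 1072.91 * 846 / (0.3772 * 1000)
= 2406.3676 MJ

2406.3676 MJ


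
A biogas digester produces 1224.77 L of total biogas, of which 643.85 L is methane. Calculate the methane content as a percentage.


CH4% = V_CH4 / V_total * 100
= 643.85 / 1224.77 * 100
= 52.5691%

52.5691%


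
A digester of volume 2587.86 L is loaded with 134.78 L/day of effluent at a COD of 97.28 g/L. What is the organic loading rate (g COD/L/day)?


OLR = Q * S / V
= 134.78 * 97.28 / 2587.86
= 5.0665 g/L/day

5.0665 g/L/day


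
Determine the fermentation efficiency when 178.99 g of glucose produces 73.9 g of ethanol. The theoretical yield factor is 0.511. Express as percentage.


Fermentation efficiency = (actual / (0.511 * glucose)) * 100
= (73.9 / (0.511 * 178.99)) * 100
= 80.7969%

80.7969%


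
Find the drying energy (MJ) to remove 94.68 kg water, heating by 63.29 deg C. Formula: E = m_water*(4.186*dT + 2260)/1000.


E = m_water * (4.186 * dT + 2260) / 1000
= 94.68 * (4.186 * 63.29 + 2260) / 1000
= 239.0606 MJ

239.0606 MJ


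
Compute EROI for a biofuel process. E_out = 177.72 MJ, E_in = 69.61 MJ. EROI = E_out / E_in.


EROI = E_out / E_in
= 177.72 / 69.61
= 2.5531

2.5531


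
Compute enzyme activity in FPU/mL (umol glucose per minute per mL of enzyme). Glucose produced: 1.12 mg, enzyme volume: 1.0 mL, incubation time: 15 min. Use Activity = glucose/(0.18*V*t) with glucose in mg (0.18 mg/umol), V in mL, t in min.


Activity = glucose_mg / (0.18 mg/umol * V_mL * t_min)
= 1.12 / (0.18 * 1.0 * 15)
= 0.4148 FPU/mL

0.4148 FPU/mL


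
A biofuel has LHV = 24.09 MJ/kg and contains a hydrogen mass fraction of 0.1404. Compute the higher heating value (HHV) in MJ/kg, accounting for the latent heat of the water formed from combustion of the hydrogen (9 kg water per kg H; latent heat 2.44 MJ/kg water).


HHV = LHV + H_frac * 9 * 2.44
= 24.09 + 0.1404 * 9 * 2.44
= 27.1732 MJ/kg

27.1732 MJ/kg


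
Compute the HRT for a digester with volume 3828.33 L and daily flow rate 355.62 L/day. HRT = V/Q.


HRT = V / Q
= 3828.33 / 355.62
= 10.7652 days

10.7652 days


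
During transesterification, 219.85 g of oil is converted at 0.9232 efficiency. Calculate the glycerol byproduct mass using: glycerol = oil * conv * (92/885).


glycerol = oil * conv * (92/885)
= 219.85 * 0.9232 * 92 / 885
= 21.0992 g

21.0992 g


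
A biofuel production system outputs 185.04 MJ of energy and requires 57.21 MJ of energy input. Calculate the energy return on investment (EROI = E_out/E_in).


EROI = E_out / E_in
= 185.04 / 57.21
= 3.2344

3.2344


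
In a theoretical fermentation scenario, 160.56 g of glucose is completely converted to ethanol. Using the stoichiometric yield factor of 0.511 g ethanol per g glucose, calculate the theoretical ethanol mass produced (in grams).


Theoretical ethanol yield: m_EtOH = 0.511 * m_glucose
m_EtOH = 0.511 * 160.56 = 82.0462 g

82.0462 g


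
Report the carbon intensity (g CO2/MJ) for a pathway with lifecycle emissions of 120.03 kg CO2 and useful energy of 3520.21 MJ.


CI = CO2 * 1000 / E
= 120.03 * 1000 / 3520.21
= 34.0974 g CO2/MJ

34.0974 g CO2/MJ


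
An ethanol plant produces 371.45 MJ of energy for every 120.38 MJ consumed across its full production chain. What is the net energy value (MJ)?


NEV = E_out - E_in
= 371.45 - 120.38
= 251.0700 MJ

251.0700 MJ


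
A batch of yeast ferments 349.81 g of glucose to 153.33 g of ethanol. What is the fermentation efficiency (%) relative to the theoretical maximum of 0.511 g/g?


Fermentation efficiency = (actual / (0.511 * glucose)) * 100
= (153.33 / (0.511 * 349.81)) * 100
= 85.7776%

85.7776%


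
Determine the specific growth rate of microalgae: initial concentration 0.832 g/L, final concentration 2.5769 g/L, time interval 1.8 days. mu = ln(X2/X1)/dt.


mu = ln(X2/X1) / dt
= ln(2.5769/0.832) / 1.8
= 0.6281 per day

0.6281 per day


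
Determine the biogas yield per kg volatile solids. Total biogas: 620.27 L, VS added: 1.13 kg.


Y = V / VS
= 620.27 / 1.13
= 548.9115 L/kg VS

548.9115 L/kg VS


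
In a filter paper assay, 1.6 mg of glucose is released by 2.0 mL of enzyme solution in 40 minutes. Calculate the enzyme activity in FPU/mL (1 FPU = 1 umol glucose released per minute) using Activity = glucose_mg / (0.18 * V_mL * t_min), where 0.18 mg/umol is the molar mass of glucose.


Activity = glucose_mg / (0.18 mg/umol * V_mL * t_min)
= 1.6 / (0.18 * 2.0 * 40)
= 0.1111 FPU/mL

0.1111 FPU/mL


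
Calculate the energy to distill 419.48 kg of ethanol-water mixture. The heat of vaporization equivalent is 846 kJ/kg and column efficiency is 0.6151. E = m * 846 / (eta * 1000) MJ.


E = m * 846 / (eta * 1000)
= 419.48 * 846 / (0.6151 * 1000)
= 576.9470 MJ

576.9470 MJ


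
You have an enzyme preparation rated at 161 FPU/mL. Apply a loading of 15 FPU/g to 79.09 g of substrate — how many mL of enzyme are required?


V = dosage * m_sub / activity
V = 15 * 79.09 / 161
V = 7.3686 mL

7.3686 mL


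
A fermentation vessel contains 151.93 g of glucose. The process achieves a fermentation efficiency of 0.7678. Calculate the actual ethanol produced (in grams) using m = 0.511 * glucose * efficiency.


Actual ethanol: m = 0.511 * 151.93 * 0.7678
m = 59.6091 g

59.6091 g


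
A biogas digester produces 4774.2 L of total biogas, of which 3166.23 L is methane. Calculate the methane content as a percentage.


CH4% = V_CH4 / V_total * 100
= 3166.23 / 4774.2 * 100
= 66.3196%

66.3196%


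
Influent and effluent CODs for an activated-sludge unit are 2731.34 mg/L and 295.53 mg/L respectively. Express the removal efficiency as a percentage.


eta = (COD_in - COD_out) / COD_in * 100
= (2731.34 - 295.53) / 2731.34 * 100
= 89.1800%

89.1800%


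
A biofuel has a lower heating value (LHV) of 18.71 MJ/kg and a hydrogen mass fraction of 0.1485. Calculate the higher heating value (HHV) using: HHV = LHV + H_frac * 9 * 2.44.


HHV = LHV + H_frac * 9 * 2.44
= 18.71 + 0.1485 * 9 * 2.44
= 21.9711 MJ/kg

21.9711 MJ/kg


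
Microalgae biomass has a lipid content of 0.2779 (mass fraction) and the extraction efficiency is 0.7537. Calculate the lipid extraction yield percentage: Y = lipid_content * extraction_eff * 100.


Y = lipid_content * extraction_eff * 100
= 0.2779 * 0.7537 * 100
= 20.9453%

20.9453%


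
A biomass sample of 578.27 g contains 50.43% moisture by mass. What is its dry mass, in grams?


Wd = Ww * (1 - MC/100)
= 578.27 * (1 - 50.43/100)
= 286.6484 g

286.6484 g


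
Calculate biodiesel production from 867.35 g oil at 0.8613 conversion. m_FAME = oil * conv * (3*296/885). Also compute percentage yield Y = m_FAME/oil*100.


m_FAME = oil * conv * (3 * 296 / 885) = oil * conv * (888/885)
= 867.35 * 0.8613 * 888 / 885
= 749.5809 g
Y = m_FAME / oil * 100 = conv * (888/885) * 100
= 0.8613 * 888 / 885 * 100
= 86.42%

749.5809 g FAME; Y = 86.42%


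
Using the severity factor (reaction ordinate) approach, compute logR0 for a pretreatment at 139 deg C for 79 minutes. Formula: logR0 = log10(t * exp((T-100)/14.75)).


logR0 = log10(t * exp((T - 100) / 14.75))
= log10(79 * exp((139 - 100) / 14.75))
= 3.0459

3.0459


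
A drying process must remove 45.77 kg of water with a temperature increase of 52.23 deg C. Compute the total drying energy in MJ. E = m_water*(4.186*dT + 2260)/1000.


E = m_water * (4.186 * dT + 2260) / 1000
= 45.77 * (4.186 * 52.23 + 2260) / 1000
= 113.4471 MJ

113.4471 MJ


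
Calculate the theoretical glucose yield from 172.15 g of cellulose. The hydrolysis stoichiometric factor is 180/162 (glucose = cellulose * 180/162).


glucose = cellulose * 180/162
= 172.15 * 180/162
= 191.2778 g

191.2778 g


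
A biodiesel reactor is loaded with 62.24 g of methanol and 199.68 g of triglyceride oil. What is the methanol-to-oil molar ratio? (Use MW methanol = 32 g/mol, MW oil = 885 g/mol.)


Molar ratio = n_MeOH / n_oil = (MeOH/32) / (oil/885) = (MeOH * 885) / (32 * oil)
= (62.24 * 885) / (32 * 199.68)
= 8.6204

8.6204


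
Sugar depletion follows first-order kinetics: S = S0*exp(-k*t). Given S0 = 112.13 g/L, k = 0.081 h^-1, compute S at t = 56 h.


S = S0 * exp(-k * t)
S = 112.13 * exp(-0.081 * 56)
S = 1.2016 g/L

1.2016 g/L


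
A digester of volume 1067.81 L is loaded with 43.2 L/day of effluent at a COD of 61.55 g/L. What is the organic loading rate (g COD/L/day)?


OLR = Q * S / V
= 43.2 * 61.55 / 1067.81
= 2.4901 g/L/day

2.4901 g/L/day


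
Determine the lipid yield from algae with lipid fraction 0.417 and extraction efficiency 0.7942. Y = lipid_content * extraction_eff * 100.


Y = lipid_content * extraction_eff * 100
= 0.417 * 0.7942 * 100
= 33.1181%

33.1181%


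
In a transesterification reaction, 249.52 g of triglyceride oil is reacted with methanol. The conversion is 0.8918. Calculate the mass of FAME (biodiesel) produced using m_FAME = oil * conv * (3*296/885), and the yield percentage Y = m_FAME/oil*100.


m_FAME = oil * conv * (3 * 296 / 885) = oil * conv * (888/885)
= 249.52 * 0.8918 * 888 / 885
= 223.2762 g
Y = m_FAME / oil * 100 = conv * (888/885) * 100
= 0.8918 * 888 / 885 * 100
= 89.48%

223.2762 g FAME; Y = 89.48%


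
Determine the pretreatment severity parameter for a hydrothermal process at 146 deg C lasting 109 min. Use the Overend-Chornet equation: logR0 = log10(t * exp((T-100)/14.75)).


logR0 = log10(t * exp((T - 100) / 14.75))
= log10(109 * exp((146 - 100) / 14.75))
= 3.3918

3.3918


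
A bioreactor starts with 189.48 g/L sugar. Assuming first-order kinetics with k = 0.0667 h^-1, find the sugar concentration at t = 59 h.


S = S0 * exp(-k * t)
S = 189.48 * exp(-0.0667 * 59)
S = 3.7024 g/L

3.7024 g/L


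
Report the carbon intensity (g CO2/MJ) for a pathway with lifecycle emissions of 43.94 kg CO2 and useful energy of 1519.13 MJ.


CI = CO2 * 1000 / E
= 43.94 * 1000 / 1519.13
= 28.9245 g CO2/MJ

28.9245 g CO2/MJ


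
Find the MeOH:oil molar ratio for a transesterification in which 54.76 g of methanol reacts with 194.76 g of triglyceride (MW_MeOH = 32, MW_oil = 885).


Molar ratio = n_MeOH / n_oil = (MeOH/32) / (oil/885) = (MeOH * 885) / (32 * oil)
= (54.76 * 885) / (32 * 194.76)
= 7.7760

7.7760


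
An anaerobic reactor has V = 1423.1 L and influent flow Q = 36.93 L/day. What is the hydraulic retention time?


HRT = V / Q
= 1423.1 / 36.93
= 38.5351 days

38.5351 days


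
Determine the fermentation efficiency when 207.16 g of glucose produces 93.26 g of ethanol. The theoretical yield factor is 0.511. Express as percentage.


Fermentation efficiency = (actual / (0.511 * glucose)) * 100
= (93.26 / (0.511 * 207.16)) * 100
= 88.0985%

88.0985%


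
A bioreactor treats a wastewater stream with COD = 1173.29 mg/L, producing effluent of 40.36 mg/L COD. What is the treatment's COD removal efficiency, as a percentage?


eta = (COD_in - COD_out) / COD_in * 100
= (1173.29 - 40.36) / 1173.29 * 100
= 96.5601%

96.5601%


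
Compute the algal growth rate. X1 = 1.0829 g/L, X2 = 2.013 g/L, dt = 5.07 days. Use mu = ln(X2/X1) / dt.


mu = ln(X2/X1) / dt
= ln(2.013/1.0829) / 5.07
= 0.1223 per day

0.1223 per day


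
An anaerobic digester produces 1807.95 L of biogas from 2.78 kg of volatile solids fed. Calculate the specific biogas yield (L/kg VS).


Y = V / VS
= 1807.95 / 2.78
= 650.3417 L/kg VS

650.3417 L/kg VS


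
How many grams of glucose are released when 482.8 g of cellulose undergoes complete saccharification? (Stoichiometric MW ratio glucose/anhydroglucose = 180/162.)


glucose = cellulose * 180/162
= 482.8 * 180/162
= 536.4444 g

536.4444 g


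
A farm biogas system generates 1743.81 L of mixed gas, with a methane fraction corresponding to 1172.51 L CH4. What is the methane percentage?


CH4% = V_CH4 / V_total * 100
= 1172.51 / 1743.81 * 100
= 67.2384%

67.2384%


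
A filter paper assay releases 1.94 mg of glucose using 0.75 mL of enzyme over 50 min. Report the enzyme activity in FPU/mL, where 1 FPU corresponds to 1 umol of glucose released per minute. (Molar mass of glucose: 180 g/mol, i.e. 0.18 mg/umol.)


Activity = glucose_mg / (0.18 mg/umol * V_mL * t_min)
= 1.94 / (0.18 * 0.75 * 50)
= 0.2874 FPU/mL

0.2874 FPU/mL


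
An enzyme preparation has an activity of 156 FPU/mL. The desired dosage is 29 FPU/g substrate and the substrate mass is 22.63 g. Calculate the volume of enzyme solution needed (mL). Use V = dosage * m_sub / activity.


V = dosage * m_sub / activity
V = 29 * 22.63 / 156
V = 4.2069 mL

4.2069 mL


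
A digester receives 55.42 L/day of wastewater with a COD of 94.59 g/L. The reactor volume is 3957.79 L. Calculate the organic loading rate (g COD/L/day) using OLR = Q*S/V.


OLR = Q * S / V
= 55.42 * 94.59 / 3957.79
= 1.3245 g/L/day

1.3245 g/L/day


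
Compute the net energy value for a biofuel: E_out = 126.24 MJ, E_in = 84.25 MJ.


NEV = E_out - E_in
= 126.24 - 84.25
= 41.9900 MJ

41.9900 MJ


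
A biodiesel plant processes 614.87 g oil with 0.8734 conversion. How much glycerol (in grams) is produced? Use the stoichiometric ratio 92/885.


glycerol = oil * conv * (92/885)
= 614.87 * 0.8734 * 92 / 885
= 55.8266 g

55.8266 g


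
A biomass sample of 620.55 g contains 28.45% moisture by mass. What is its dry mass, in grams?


Wd = Ww * (1 - MC/100)
= 620.55 * (1 - 28.45/100)
= 444.0035 g

444.0035 g


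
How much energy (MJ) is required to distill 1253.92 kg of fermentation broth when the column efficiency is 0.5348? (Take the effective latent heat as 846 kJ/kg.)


E = m * 846 / (eta * 1000)
= 1253.92 * 846 / (0.5348 * 1000)
= 1983.5758 MJ

1983.5758 MJ


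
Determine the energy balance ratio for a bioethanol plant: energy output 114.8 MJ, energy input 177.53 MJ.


EROI = E_out / E_in
= 114.8 / 177.53
= 0.6467

0.6467


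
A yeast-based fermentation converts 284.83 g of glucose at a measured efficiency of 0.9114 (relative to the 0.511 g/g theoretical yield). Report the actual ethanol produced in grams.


Actual ethanol: m = 0.511 * 284.83 * 0.9114
m = 132.6526 g

132.6526 g


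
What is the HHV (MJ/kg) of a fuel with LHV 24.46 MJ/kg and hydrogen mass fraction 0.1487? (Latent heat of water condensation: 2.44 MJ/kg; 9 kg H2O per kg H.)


HHV = LHV + H_frac * 9 * 2.44
= 24.46 + 0.1487 * 9 * 2.44
= 27.7255 MJ/kg

27.7255 MJ/kg


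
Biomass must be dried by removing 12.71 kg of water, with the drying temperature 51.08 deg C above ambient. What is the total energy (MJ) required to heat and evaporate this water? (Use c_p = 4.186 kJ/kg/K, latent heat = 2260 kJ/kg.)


E = m_water * (4.186 * dT + 2260) / 1000
= 12.71 * (4.186 * 51.08 + 2260) / 1000
= 31.4423 MJ

31.4423 MJ


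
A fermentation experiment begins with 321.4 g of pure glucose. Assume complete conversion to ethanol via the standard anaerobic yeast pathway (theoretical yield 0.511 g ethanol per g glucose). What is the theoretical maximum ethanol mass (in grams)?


Theoretical ethanol yield: m_EtOH = 0.511 * m_glucose
m_EtOH = 0.511 * 321.4 = 164.2354 g

164.2354 g


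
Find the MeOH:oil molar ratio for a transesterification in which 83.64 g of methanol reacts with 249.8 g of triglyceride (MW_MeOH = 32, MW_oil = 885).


Molar ratio = n_MeOH / n_oil = (MeOH/32) / (oil/885) = (MeOH * 885) / (32 * oil)
= (83.64 * 885) / (32 * 249.8)
= 9.2601

9.2601


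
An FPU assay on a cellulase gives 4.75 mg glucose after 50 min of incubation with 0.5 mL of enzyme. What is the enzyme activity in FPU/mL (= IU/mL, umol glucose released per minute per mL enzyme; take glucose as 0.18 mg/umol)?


Activity = glucose_mg / (0.18 mg/umol * V_mL * t_min)
= 4.75 / (0.18 * 0.5 * 50)
= 1.0556 FPU/mL

1.0556 FPU/mL


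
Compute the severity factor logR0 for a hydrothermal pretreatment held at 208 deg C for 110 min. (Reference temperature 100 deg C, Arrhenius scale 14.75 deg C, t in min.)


logR0 = log10(t * exp((T - 100) / 14.75))
= log10(110 * exp((208 - 100) / 14.75))
= 5.2213

5.2213


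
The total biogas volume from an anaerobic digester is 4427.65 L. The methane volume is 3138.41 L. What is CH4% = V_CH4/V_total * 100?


CH4% = V_CH4 / V_total * 100
= 3138.41 / 4427.65 * 100
= 70.8821%

70.8821%


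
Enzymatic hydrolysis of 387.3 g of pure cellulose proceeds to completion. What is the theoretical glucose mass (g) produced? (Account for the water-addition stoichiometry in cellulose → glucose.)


glucose = cellulose * 180/162
= 387.3 * 180/162
= 430.3333 g

430.3333 g


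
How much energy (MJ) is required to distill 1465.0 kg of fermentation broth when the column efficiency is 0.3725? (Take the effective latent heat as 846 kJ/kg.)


E = m * 846 / (eta * 1000)
= 1465.0 * 846 / (0.3725 * 1000)
= 3327.2215 MJ

3327.2215 MJ


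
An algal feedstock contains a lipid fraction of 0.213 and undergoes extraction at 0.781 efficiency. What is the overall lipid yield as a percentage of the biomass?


Y = lipid_content * extraction_eff * 100
= 0.213 * 0.781 * 100
= 16.6353%

16.6353%


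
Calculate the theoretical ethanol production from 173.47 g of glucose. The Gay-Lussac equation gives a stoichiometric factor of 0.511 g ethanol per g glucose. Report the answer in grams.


Theoretical ethanol yield: m_EtOH = 0.511 * m_glucose
m_EtOH = 0.511 * 173.47 = 88.6432 g

88.6432 g


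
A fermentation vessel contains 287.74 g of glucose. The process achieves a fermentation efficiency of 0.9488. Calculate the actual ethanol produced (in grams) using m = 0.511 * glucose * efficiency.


Actual ethanol: m = 0.511 * 287.74 * 0.9488
m = 139.5069 g

139.5069 g


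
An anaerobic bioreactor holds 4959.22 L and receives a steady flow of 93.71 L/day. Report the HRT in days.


HRT = V / Q
= 4959.22 / 93.71
= 52.9209 days

52.9209 days


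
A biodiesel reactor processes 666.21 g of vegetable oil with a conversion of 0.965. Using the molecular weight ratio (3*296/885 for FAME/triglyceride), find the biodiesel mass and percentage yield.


m_FAME = oil * conv * (3 * 296 / 885) = oil * conv * (888/885)
= 666.21 * 0.965 * 888 / 885
= 645.0719 g
Y = m_FAME / oil * 100 = conv * (888/885) * 100
= 0.965 * 888 / 885 * 100
= 96.83%

645.0719 g FAME; Y = 96.83%


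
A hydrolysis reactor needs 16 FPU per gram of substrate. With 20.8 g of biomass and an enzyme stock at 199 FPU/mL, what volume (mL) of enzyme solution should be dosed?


V = dosage * m_sub / activity
V = 16 * 20.8 / 199
V = 1.6724 mL

1.6724 mL


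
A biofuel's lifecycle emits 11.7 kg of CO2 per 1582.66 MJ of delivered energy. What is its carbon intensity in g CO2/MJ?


CI = CO2 * 1000 / E
= 11.7 * 1000 / 1582.66
= 7.3926 g CO2/MJ

7.3926 g CO2/MJ


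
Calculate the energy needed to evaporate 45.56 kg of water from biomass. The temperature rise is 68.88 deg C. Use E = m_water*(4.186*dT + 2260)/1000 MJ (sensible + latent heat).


E = m_water * (4.186 * dT + 2260) / 1000
= 45.56 * (4.186 * 68.88 + 2260) / 1000
= 116.1020 MJ

116.1020 MJ


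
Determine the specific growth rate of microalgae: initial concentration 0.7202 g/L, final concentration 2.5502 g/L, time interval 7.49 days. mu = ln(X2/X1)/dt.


mu = ln(X2/X1) / dt
= ln(2.5502/0.7202) / 7.49
= 0.1688 per day

0.1688 per day


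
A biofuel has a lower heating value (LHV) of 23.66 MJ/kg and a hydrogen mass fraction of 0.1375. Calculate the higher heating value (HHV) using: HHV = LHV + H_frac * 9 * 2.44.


HHV = LHV + H_frac * 9 * 2.44
= 23.66 + 0.1375 * 9 * 2.44
= 26.6795 MJ/kg

26.6795 MJ/kg


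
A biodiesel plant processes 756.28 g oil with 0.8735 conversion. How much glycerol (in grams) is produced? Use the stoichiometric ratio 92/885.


glycerol = oil * conv * (92/885)
= 756.28 * 0.8735 * 92 / 885
= 68.6736 g

68.6736 g


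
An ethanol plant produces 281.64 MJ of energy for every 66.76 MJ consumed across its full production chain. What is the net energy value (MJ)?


NEV = E_out - E_in
= 281.64 - 66.76
= 214.8800 MJ

214.8800 MJ


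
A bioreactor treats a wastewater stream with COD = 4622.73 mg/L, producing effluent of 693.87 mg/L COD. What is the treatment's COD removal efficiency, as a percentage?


eta = (COD_in - COD_out) / COD_in * 100
= (4622.73 - 693.87) / 4622.73 * 100
= 84.9900%

84.9900%


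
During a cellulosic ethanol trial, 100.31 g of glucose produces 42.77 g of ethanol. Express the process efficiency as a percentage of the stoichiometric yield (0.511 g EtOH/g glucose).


Fermentation efficiency = (actual / (0.511 * glucose)) * 100
= (42.77 / (0.511 * 100.31)) * 100
= 83.4400%

83.4400%


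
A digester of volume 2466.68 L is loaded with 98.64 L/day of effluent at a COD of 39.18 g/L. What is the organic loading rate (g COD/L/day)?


OLR = Q * S / V
= 98.64 * 39.18 / 2466.68
= 1.5668 g/L/day

1.5668 g/L/day


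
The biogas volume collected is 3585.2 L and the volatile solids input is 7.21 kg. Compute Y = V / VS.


Y = V / VS
= 3585.2 / 7.21
= 497.2538 L/kg VS

497.2538 L/kg VS


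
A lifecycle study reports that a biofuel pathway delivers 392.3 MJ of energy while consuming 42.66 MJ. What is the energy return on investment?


EROI = E_out / E_in
= 392.3 / 42.66
= 9.1960

9.1960


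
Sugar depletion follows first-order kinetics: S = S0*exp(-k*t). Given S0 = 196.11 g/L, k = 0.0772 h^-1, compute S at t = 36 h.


S = S0 * exp(-k * t)
S = 196.11 * exp(-0.0772 * 36)
S = 12.1761 g/L

12.1761 g/L


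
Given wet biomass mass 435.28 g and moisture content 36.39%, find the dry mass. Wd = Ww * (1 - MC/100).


Wd = Ww * (1 - MC/100)
= 435.28 * (1 - 36.39/100)
= 276.8816 g

276.8816 g


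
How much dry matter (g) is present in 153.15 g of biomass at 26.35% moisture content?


Wd = Ww * (1 - MC/100)
= 153.15 * (1 - 26.35/100)
= 112.7950 g

112.7950 g


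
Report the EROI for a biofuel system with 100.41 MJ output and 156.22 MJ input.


EROI = E_out / E_in
= 100.41 / 156.22
= 0.6427

0.6427


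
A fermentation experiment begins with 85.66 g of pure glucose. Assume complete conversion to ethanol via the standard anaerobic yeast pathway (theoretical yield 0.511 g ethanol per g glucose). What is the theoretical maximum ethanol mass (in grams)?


Theoretical ethanol yield: m_EtOH = 0.511 * m_glucose
m_EtOH = 0.511 * 85.66 = 43.7723 g

43.7723 g


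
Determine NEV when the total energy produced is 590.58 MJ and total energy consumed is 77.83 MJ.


NEV = E_out - E_in
= 590.58 - 77.83
= 512.7500 MJ

512.7500 MJ


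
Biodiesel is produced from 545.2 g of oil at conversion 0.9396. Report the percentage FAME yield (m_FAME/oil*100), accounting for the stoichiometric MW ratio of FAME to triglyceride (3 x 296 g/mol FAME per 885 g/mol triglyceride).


m_FAME = oil * conv * (3 * 296 / 885) = oil * conv * (888/885)
= 545.2 * 0.9396 * 888 / 885
= 514.0064 g
Y = m_FAME / oil * 100 = conv * (888/885) * 100
= 0.9396 * 888 / 885 * 100
= 94.28%

94.28%


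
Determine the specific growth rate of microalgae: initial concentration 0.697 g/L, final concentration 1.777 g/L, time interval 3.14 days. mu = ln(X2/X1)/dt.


mu = ln(X2/X1) / dt
= ln(1.777/0.697) / 3.14
= 0.2981 per day

0.2981 per day


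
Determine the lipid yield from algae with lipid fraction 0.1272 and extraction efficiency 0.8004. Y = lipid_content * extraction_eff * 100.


Y = lipid_content * extraction_eff * 100
= 0.1272 * 0.8004 * 100
= 10.1811%

10.1811%


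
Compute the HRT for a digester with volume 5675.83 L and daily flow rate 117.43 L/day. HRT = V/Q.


HRT = V / Q
= 5675.83 / 117.43
= 48.3337 days

48.3337 days


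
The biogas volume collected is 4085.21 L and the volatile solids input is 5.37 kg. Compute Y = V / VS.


Y = V / VS
= 4085.21 / 5.37
= 760.7467 L/kg VS

760.7467 L/kg VS


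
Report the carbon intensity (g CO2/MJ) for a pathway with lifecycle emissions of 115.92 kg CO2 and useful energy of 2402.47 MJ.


CI = CO2 * 1000 / E
= 115.92 * 1000 / 2402.47
= 48.2503 g CO2/MJ

48.2503 g CO2/MJ


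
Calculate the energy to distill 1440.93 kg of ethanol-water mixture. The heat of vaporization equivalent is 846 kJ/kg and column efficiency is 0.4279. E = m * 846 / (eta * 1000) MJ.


E = m * 846 / (eta * 1000)
= 1440.93 * 846 / (0.4279 * 1000)
= 2848.8590 MJ

2848.8590 MJ


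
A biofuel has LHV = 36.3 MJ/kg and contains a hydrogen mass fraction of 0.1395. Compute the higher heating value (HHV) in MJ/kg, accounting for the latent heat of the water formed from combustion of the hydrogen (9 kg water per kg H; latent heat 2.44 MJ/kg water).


HHV = LHV + H_frac * 9 * 2.44
= 36.3 + 0.1395 * 9 * 2.44
= 39.3634 MJ/kg

39.3634 MJ/kg


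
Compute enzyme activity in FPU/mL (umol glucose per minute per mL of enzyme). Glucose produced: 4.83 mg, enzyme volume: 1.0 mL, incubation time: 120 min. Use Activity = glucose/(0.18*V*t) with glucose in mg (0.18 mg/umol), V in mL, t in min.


Activity = glucose_mg / (0.18 mg/umol * V_mL * t_min)
= 4.83 / (0.18 * 1.0 * 120)
= 0.2236 FPU/mL

0.2236 FPU/mL


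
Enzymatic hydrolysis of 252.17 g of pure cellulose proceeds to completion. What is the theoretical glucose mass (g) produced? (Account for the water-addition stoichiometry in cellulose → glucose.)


glucose = cellulose * 180/162
= 252.17 * 180/162
= 280.1889 g

280.1889 g


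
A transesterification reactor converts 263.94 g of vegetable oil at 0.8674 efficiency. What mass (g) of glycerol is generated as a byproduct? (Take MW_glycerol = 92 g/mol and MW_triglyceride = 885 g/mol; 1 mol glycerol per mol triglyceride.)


glycerol = oil * conv * (92/885)
= 263.94 * 0.8674 * 92 / 885
= 23.7996 g

23.7996 g


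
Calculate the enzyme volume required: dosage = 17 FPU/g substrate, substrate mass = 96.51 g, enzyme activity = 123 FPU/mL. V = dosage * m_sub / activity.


V = dosage * m_sub / activity
V = 17 * 96.51 / 123
V = 13.3388 mL

13.3388 mL


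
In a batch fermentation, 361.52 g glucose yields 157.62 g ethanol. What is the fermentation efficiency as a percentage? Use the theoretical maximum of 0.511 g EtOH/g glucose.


Fermentation efficiency = (actual / (0.511 * glucose)) * 100
= (157.62 / (0.511 * 361.52)) * 100
= 85.3214%

85.3214%


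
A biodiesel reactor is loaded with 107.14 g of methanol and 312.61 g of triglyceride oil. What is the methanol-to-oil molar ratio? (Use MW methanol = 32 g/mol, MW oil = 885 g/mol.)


Molar ratio = n_MeOH / n_oil = (MeOH/32) / (oil/885) = (MeOH * 885) / (32 * oil)
= (107.14 * 885) / (32 * 312.61)
= 9.4786

9.4786


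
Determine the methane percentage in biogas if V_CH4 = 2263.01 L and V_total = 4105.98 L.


CH4% = V_CH4 / V_total * 100
= 2263.01 / 4105.98 * 100
= 55.1150%

55.1150%


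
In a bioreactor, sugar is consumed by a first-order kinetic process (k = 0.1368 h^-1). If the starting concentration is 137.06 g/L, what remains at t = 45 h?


S = S0 * exp(-k * t)
S = 137.06 * exp(-0.1368 * 45)
S = 0.2907 g/L

0.2907 g/L


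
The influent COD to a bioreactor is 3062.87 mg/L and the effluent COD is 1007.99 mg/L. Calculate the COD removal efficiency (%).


eta = (COD_in - COD_out) / COD_in * 100
= (3062.87 - 1007.99) / 3062.87 * 100
= 67.0900%

67.0900%


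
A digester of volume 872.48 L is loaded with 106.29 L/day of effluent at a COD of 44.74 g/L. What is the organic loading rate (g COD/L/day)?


OLR = Q * S / V
= 106.29 * 44.74 / 872.48
= 5.4505 g/L/day

5.4505 g/L/day


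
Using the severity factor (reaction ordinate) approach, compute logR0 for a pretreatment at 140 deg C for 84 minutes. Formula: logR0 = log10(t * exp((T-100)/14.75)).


logR0 = log10(t * exp((T - 100) / 14.75))
= log10(84 * exp((140 - 100) / 14.75))
= 3.1020

3.1020


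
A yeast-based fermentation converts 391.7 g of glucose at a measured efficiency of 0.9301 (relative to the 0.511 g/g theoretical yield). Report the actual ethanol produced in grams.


Actual ethanol: m = 0.511 * 391.7 * 0.9301
m = 186.1676 g

186.1676 g


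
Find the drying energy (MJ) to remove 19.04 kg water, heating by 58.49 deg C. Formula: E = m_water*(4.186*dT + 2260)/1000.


E = m_water * (4.186 * dT + 2260) / 1000
= 19.04 * (4.186 * 58.49 + 2260) / 1000
= 47.6921 MJ

47.6921 MJ


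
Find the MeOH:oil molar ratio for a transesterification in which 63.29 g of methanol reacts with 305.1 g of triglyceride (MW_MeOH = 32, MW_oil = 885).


Molar ratio = n_MeOH / n_oil = (MeOH/32) / (oil/885) = (MeOH * 885) / (32 * oil)
= (63.29 * 885) / (32 * 305.1)
= 5.7370

5.7370


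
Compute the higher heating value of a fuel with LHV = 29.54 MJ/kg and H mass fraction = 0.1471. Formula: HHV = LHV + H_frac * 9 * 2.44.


HHV = LHV + H_frac * 9 * 2.44
= 29.54 + 0.1471 * 9 * 2.44
= 32.7703 MJ/kg

32.7703 MJ/kg


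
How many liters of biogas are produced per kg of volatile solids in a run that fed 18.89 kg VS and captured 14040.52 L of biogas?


Y = V / VS
= 14040.52 / 18.89
= 743.2779 L/kg VS

743.2779 L/kg VS


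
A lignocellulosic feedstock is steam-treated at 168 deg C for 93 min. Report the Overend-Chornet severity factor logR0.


logR0 = log10(t * exp((T - 100) / 14.75))
= log10(93 * exp((168 - 100) / 14.75))
= 3.9707

3.9707


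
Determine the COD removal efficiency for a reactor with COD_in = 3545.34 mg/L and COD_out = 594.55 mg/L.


eta = (COD_in - COD_out) / COD_in * 100
= (3545.34 - 594.55) / 3545.34 * 100
= 83.2301%

83.2301%


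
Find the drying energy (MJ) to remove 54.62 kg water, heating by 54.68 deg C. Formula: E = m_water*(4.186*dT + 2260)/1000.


E = m_water * (4.186 * dT + 2260) / 1000
= 54.62 * (4.186 * 54.68 + 2260) / 1000
= 135.9432 MJ

135.9432 MJ


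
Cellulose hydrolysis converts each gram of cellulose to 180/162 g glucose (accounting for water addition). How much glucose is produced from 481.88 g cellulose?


glucose = cellulose * 180/162
= 481.88 * 180/162
= 535.4222 g

535.4222 g


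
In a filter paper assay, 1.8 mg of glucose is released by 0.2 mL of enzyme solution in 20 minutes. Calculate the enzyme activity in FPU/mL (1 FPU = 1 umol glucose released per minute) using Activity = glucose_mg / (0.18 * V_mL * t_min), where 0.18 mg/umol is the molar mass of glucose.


Activity = glucose_mg / (0.18 mg/umol * V_mL * t_min)
= 1.8 / (0.18 * 0.2 * 20)
= 2.5000 FPU/mL

2.5000 FPU/mL


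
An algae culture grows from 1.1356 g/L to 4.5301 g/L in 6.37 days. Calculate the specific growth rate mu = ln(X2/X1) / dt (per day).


mu = ln(X2/X1) / dt
= ln(4.5301/1.1356) / 6.37
= 0.2172 per day

0.2172 per day


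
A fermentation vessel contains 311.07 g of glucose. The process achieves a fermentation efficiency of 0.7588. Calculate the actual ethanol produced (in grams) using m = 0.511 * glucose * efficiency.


Actual ethanol: m = 0.511 * 311.07 * 0.7588
m = 120.6164 g

120.6164 g


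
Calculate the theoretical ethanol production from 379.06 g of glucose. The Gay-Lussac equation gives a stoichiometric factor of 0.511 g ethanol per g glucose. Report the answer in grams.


Theoretical ethanol yield: m_EtOH = 0.511 * m_glucose
m_EtOH = 0.511 * 379.06 = 193.6997 g

193.6997 g


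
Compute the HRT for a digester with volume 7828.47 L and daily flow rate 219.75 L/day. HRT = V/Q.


HRT = V / Q
= 7828.47 / 219.75
= 35.6244 days

35.6244 days


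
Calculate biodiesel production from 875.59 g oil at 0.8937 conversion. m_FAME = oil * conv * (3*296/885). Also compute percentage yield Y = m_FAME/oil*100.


m_FAME = oil * conv * (3 * 296 / 885) = oil * conv * (888/885)
= 875.59 * 0.8937 * 888 / 885
= 785.1674 g
Y = m_FAME / oil * 100 = conv * (888/885) * 100
= 0.8937 * 888 / 885 * 100
= 89.67%

785.1674 g FAME; Y = 89.67%


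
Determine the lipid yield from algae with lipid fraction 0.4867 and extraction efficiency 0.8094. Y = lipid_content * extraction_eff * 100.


Y = lipid_content * extraction_eff * 100
= 0.4867 * 0.8094 * 100
= 39.3935%

39.3935%


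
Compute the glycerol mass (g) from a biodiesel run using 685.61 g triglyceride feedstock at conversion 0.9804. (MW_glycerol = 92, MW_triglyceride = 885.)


glycerol = oil * conv * (92/885)
= 685.61 * 0.9804 * 92 / 885
= 69.8755 g

69.8755 g


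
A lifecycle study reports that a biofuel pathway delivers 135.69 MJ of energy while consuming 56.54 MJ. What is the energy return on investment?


EROI = E_out / E_in
= 135.69 / 56.54
= 2.3999

2.3999


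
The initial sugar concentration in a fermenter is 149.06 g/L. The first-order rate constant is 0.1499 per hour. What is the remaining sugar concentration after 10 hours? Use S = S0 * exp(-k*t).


S = S0 * exp(-k * t)
S = 149.06 * exp(-0.1499 * 10)
S = 33.2931 g/L

33.2931 g/L


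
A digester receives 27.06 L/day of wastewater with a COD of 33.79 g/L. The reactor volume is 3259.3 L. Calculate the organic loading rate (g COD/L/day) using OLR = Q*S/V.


OLR = Q * S / V
= 27.06 * 33.79 / 3259.3
= 0.2805 g/L/day

0.2805 g/L/day


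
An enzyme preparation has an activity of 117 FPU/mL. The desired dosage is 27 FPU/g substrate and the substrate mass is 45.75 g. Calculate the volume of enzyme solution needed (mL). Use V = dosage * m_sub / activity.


V = dosage * m_sub / activity
V = 27 * 45.75 / 117
V = 10.5577 mL

10.5577 mL


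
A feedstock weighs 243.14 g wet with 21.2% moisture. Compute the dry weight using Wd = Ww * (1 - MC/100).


Wd = Ww * (1 - MC/100)
= 243.14 * (1 - 21.2/100)
= 191.5943 g

191.5943 g


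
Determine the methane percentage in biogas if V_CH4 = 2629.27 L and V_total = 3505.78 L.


CH4% = V_CH4 / V_total * 100
= 2629.27 / 3505.78 * 100
= 74.9981%

74.9981%


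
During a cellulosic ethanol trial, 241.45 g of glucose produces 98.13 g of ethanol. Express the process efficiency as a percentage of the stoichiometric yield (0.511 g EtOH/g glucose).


Fermentation efficiency = (actual / (0.511 * glucose)) * 100
= (98.13 / (0.511 * 241.45)) * 100
= 79.5342%

79.5342%


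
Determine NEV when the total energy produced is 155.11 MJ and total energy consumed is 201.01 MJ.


NEV = E_out - E_in
= 155.11 - 201.01
= -45.9000 MJ

-45.9000 MJ


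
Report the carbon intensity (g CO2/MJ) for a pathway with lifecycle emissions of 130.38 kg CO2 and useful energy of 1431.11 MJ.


CI = CO2 * 1000 / E
= 130.38 * 1000 / 1431.11
= 91.1041 g CO2/MJ

91.1041 g CO2/MJ


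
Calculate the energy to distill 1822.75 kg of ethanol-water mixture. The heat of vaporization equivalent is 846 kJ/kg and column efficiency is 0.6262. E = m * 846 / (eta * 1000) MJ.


E = m * 846 / (eta * 1000)
= 1822.75 * 846 / (0.6262 * 1000)
= 2462.5463 MJ

2462.5463 MJ


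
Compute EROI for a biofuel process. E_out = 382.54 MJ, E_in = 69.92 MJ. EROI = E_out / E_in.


EROI = E_out / E_in
= 382.54 / 69.92
= 5.4711

5.4711


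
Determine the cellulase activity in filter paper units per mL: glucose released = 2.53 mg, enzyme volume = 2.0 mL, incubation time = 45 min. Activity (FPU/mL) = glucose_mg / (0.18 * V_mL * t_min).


Activity = glucose_mg / (0.18 mg/umol * V_mL * t_min)
= 2.53 / (0.18 * 2.0 * 45)
= 0.1562 FPU/mL

0.1562 FPU/mL


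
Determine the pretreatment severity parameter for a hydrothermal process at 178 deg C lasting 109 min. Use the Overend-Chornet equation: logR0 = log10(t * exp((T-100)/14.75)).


logR0 = log10(t * exp((T - 100) / 14.75))
= log10(109 * exp((178 - 100) / 14.75))
= 4.3340

4.3340


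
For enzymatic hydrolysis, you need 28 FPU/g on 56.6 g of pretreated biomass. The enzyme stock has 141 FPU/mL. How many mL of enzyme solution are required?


V = dosage * m_sub / activity
V = 28 * 56.6 / 141
V = 11.2397 mL

11.2397 mL


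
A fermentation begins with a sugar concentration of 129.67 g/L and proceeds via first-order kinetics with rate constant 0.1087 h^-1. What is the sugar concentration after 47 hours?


S = S0 * exp(-k * t)
S = 129.67 * exp(-0.1087 * 47)
S = 0.7836 g/L

0.7836 g/L


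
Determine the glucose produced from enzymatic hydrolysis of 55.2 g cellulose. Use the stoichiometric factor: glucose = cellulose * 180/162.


glucose = cellulose * 180/162
= 55.2 * 180/162
= 61.3333 g

61.3333 g


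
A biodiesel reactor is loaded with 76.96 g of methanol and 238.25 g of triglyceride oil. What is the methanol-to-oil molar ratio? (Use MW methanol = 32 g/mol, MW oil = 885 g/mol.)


Molar ratio = n_MeOH / n_oil = (MeOH/32) / (oil/885) = (MeOH * 885) / (32 * oil)
= (76.96 * 885) / (32 * 238.25)
= 8.9336

8.9336
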